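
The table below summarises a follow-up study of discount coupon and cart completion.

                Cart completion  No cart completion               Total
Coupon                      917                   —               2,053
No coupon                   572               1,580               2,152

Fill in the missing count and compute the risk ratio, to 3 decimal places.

1.680

The missing cell is in the exposed row: 2053 − 917 = 1136.
So a = 917, b = 1136, c = 572, d = 1580.
RR = [a/(a+b)] / [c/(c+d)] = (917/2053) / (572/2152) = 0.44666/0.26580 = 1.68045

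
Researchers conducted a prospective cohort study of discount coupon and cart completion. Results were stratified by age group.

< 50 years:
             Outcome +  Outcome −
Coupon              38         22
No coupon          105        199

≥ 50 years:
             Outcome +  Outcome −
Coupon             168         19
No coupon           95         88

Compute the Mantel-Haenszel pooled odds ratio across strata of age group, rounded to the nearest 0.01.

5.41

OR_MH = Σ(aᵢdᵢ/nᵢ) / Σ(bᵢcᵢ/nᵢ), where nᵢ is the stratum total.
Stratum 1 (< 50 years): n = 364; a·d/n = 38·199/364 = 20.7747; b·c/n = 22·105/364 = 6.3462
Stratum 2 (≥ 50 years): n = 370; a·d/n = 168·88/370 = 39.9568; b·c/n = 19·95/370 = 4.8784
OR_MH = (20.7747 + 39.9568) / (6.3462 + 4.8784) = 60.7315 / 11.2245 = 5.41060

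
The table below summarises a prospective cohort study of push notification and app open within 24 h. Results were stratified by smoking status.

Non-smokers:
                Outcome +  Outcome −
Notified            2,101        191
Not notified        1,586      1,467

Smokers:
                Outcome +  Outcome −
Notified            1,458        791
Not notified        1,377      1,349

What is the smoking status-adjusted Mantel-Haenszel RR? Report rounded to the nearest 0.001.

RR_MH = Σ(aᵢ·n₀ᵢ/nᵢ) / Σ(cᵢ·n₁ᵢ/nᵢ), with n₁ᵢ = aᵢ+bᵢ (exposed), n₀ᵢ = cᵢ+dᵢ (unexposed), nᵢ = n₁ᵢ+n₀ᵢ.
Stratum 1 (Non-smokers): n₁ = 2292, n₀ = 3053, n = 5345; a·n₀/n = 2101·3053/5345 = 1200.0660; c·n₁/n = 1586·2292/5345 = 680.0958
Stratum 2 (Smokers): n₁ = 2249, n₀ = 2726, n = 4975; a·n₀/n = 1458·2726/4975 = 798.8961; c·n₁/n = 1377·2249/4975 = 622.4870
RR_MH = (1200.0660 + 798.8961) / (680.0958 + 622.4870) = 1998.9621 / 1302.5828 = 1.53461

1.535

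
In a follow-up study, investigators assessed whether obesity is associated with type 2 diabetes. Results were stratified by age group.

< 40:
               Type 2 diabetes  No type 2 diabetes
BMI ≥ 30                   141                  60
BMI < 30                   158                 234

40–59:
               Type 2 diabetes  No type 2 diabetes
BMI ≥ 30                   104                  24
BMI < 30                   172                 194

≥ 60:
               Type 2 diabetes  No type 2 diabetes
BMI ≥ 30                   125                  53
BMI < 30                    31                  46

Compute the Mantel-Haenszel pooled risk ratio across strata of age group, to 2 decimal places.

RR_MH = Σ(aᵢ·n₀ᵢ/nᵢ) / Σ(cᵢ·n₁ᵢ/nᵢ), with n₁ᵢ = aᵢ+bᵢ (exposed), n₀ᵢ = cᵢ+dᵢ (unexposed), nᵢ = n₁ᵢ+n₀ᵢ.
Stratum 1 (< 40): n₁ = 201, n₀ = 392, n = 593; a·n₀/n = 141·392/593 = 93.2074; c·n₁/n = 158·201/593 = 53.5548
Stratum 2 (40–59): n₁ = 128, n₀ = 366, n = 494; a·n₀/n = 104·366/494 = 77.0526; c·n₁/n = 172·128/494 = 44.5668
Stratum 3 (≥ 60): n₁ = 178, n₀ = 77, n = 255; a·n₀/n = 125·77/255 = 37.7451; c·n₁/n = 31·178/255 = 21.6392
RR_MH = (93.2074 + 77.0526 + 37.7451) / (53.5548 + 44.5668 + 21.6392) = 208.0051 / 119.7608 = 1.73684

1.74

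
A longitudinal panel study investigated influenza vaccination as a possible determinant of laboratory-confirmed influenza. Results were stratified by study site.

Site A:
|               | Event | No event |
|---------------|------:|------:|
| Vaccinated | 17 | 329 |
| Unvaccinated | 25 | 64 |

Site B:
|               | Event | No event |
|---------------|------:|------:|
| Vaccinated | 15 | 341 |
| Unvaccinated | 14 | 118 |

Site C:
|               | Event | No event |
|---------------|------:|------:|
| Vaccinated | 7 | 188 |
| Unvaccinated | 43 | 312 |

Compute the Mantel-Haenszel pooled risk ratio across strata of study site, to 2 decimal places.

RR_MH = Σ(aᵢ·n₀ᵢ/nᵢ) / Σ(cᵢ·n₁ᵢ/nᵢ), with n₁ᵢ = aᵢ+bᵢ (exposed), n₀ᵢ = cᵢ+dᵢ (unexposed), nᵢ = n₁ᵢ+n₀ᵢ.
Stratum 1 (Site A): n₁ = 346, n₀ = 89, n = 435; a·n₀/n = 17·89/435 = 3.4782; c·n₁/n = 25·346/435 = 19.8851
Stratum 2 (Site B): n₁ = 356, n₀ = 132, n = 488; a·n₀/n = 15·132/488 = 4.0574; c·n₁/n = 14·356/488 = 10.2131
Stratum 3 (Site C): n₁ = 195, n₀ = 355, n = 550; a·n₀/n = 7·355/550 = 4.5182; c·n₁/n = 43·195/550 = 15.2455
RR_MH = (3.4782 + 4.0574 + 4.5182) / (19.8851 + 10.2131 + 15.2455) = 12.0537 / 45.3436 = 0.26583

0.27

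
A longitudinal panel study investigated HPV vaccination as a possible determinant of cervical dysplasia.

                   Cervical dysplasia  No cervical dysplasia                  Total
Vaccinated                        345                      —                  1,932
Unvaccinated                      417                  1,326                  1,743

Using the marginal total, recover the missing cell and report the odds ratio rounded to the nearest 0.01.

The missing cell is in the exposed row: 1932 − 345 = 1587.
So a = 345, b = 1587, c = 417, d = 1326.
OR = (a·d)/(b·c) = (345 × 1326) / (1587 × 417) = 457470 / 661779 = 0.69127

0.69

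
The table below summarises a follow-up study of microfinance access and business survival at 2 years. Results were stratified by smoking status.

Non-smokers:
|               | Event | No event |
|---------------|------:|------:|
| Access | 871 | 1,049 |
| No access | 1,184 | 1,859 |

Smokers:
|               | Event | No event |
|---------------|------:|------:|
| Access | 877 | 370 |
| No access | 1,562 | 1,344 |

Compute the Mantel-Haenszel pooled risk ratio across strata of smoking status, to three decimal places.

1.238

RR_MH = Σ(aᵢ·n₀ᵢ/nᵢ) / Σ(cᵢ·n₁ᵢ/nᵢ), with n₁ᵢ = aᵢ+bᵢ (exposed), n₀ᵢ = cᵢ+dᵢ (unexposed), nᵢ = n₁ᵢ+n₀ᵢ.
Stratum 1 (Non-smokers): n₁ = 1920, n₀ = 3043, n = 4963; a·n₀/n = 871·3043/4963 = 534.0425; c·n₁/n = 1184·1920/4963 = 458.0455
Stratum 2 (Smokers): n₁ = 1247, n₀ = 2906, n = 4153; a·n₀/n = 877·2906/4153 = 613.6677; c·n₁/n = 1562·1247/4153 = 469.0137
RR_MH = (534.0425 + 613.6677) / (458.0455 + 469.0137) = 1147.7102 / 927.0593 = 1.23801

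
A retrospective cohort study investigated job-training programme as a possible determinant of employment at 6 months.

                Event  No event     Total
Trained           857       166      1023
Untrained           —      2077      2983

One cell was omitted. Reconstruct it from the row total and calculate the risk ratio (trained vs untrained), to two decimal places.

The missing cell is in the unexposed row: 2983 − 2077 = 906.
So a = 857, b = 166, c = 906, d = 2077.
RR = [a/(a+b)] / [c/(c+d)] = (857/1023) / (906/2983) = 0.83773/0.30372 = 2.75823

2.76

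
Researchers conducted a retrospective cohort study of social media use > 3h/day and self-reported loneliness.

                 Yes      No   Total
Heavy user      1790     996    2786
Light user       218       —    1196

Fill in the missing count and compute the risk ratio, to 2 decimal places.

3.52

The missing cell is in the unexposed row: 1196 − 218 = 978.
So a = 1790, b = 996, c = 218, d = 978.
RR = [a/(a+b)] / [c/(c+d)] = (1790/2786) / (218/1196) = 0.64250/0.18227 = 3.52490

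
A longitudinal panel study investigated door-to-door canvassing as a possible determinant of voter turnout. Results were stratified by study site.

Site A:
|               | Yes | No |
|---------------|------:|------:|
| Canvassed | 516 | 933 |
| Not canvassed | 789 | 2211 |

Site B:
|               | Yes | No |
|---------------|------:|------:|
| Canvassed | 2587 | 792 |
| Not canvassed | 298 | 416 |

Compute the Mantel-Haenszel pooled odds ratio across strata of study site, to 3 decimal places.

OR_MH = Σ(aᵢdᵢ/nᵢ) / Σ(bᵢcᵢ/nᵢ), where nᵢ is the stratum total.
Stratum 1 (Site A): n = 4449; a·d/n = 516·2211/4449 = 256.4343; b·c/n = 933·789/4449 = 165.4612
Stratum 2 (Site B): n = 4093; a·d/n = 2587·416/4093 = 262.9348; b·c/n = 792·298/4093 = 57.6633
OR_MH = (256.4343 + 262.9348) / (165.4612 + 57.6633) = 519.3690 / 223.1246 = 2.32771

2.328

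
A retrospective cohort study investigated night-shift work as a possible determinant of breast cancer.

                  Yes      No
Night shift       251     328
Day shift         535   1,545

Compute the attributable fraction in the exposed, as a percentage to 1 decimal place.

Cells: a = 251, b = 328, c = 535, d = 1545.
Risk in exposed = 251/579 = 0.43351; risk in unexposed = 535/2080 = 0.25721.
RR = 0.43351/0.25721 = 1.68541
AR% = (RR − 1)/RR × 100 = (1.68541 − 1)/1.68541 × 100 = 40.6671%

40.7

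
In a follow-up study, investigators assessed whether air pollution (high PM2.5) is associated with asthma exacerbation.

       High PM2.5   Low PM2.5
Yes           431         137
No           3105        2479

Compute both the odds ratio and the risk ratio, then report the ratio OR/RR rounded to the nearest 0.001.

Reading the table with exposure as columns: a = 431 (High PM2.5, case), b = 3105 (High PM2.5, non-case), c = 137 (Low PM2.5, case), d = 2479.
OR = (431·2479)/(3105·137) = 1068449/425385 = 2.51172
Risk in exposed = 431/3536 = 0.12189; risk in unexposed = 137/2616 = 0.05237; RR = 2.32746
OR/RR = 2.51172 / 2.32746 = 1.07917
The outcome is not rare, so the OR lies further from 1 than the RR.

1.079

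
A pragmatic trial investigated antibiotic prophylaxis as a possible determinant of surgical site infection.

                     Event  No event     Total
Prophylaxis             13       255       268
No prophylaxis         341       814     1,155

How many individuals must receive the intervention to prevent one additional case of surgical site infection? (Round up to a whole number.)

Risk in treated group = 13/268 = 0.04851; risk in control = 341/1155 = 0.29524.
Absolute risk reduction = 0.29524 − 0.04851 = 0.24673
NNT = 1 / ARR = 1 / 0.24673 = 4.053 → round up → 5

5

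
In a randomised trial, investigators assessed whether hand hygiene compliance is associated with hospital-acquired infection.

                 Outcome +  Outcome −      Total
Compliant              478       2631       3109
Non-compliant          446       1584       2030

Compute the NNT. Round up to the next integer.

Risk in treated group = 478/3109 = 0.15375; risk in control = 446/2030 = 0.21970.
Absolute risk reduction = 0.21970 − 0.15375 = 0.06596
NNT = 1 / ARR = 1 / 0.06596 = 15.161 → round up → 16

16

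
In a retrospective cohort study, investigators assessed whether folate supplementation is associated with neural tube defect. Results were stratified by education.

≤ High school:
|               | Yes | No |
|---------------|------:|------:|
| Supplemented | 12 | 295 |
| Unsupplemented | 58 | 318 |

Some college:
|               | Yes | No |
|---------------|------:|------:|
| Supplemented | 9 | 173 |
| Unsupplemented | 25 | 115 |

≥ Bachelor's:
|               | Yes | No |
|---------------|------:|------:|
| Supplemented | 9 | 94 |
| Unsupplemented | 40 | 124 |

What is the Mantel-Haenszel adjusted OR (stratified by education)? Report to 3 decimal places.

OR_MH = Σ(aᵢdᵢ/nᵢ) / Σ(bᵢcᵢ/nᵢ), where nᵢ is the stratum total.
Stratum 1 (≤ High school): n = 683; a·d/n = 12·318/683 = 5.5871; b·c/n = 295·58/683 = 25.0512
Stratum 2 (Some college): n = 322; a·d/n = 9·115/322 = 3.2143; b·c/n = 173·25/322 = 13.4317
Stratum 3 (≥ Bachelor's): n = 267; a·d/n = 9·124/267 = 4.1798; b·c/n = 94·40/267 = 14.0824
OR_MH = (5.5871 + 3.2143 + 4.1798) / (25.0512 + 13.4317 + 14.0824) = 12.9812 / 52.5653 = 0.24695

0.247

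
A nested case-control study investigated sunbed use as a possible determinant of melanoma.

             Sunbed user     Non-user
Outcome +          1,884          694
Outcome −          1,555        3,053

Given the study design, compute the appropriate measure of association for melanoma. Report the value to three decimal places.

Reading the table with exposure as columns: a = 1884 (Sunbed user, case), b = 1555 (Sunbed user, non-case), c = 694 (Non-user, case), d = 3053.
This is a nested case-control study: participants were sampled on outcome status, so risks in the source population cannot be estimated directly — relative risk is not valid here. The odds ratio is the appropriate measure.
OR = (a·d)/(b·c) = (1884 × 3053) / (1555 × 694) = 5751852 / 1079170 = 5.32989

5.330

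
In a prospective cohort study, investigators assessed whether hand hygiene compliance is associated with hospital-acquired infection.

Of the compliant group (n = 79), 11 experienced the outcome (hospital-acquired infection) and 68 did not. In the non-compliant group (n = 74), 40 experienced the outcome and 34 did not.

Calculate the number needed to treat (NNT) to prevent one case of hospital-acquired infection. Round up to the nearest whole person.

Risk in treated group = 11/79 = 0.13924; risk in control = 40/74 = 0.54054.
Absolute risk reduction = 0.54054 − 0.13924 = 0.40130
NNT = 1 / ARR = 1 / 0.40130 = 2.492 → round up → 3

3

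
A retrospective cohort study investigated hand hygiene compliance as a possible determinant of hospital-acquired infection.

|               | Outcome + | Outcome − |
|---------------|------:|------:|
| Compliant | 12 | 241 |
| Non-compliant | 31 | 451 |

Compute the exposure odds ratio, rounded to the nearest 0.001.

Cells: a = 12, b = 241, c = 31, d = 451.
OR = (a·d)/(b·c) = (12 × 451) / (241 × 31) = 5412 / 7471 = 0.72440
Exposure is associated with lower odds of hospital-acquired infection (OR = 0.72 < 1).

0.724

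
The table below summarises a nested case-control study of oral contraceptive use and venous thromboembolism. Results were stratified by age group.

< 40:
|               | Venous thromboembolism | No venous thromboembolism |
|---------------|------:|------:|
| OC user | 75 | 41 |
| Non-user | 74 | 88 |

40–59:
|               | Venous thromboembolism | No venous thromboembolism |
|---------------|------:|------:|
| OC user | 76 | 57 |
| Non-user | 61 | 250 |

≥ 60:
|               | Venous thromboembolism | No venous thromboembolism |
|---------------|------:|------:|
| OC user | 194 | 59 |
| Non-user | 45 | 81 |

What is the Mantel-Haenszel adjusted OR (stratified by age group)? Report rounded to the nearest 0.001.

4.194

OR_MH = Σ(aᵢdᵢ/nᵢ) / Σ(bᵢcᵢ/nᵢ), where nᵢ is the stratum total.
Stratum 1 (< 40): n = 278; a·d/n = 75·88/278 = 23.7410; b·c/n = 41·74/278 = 10.9137
Stratum 2 (40–59): n = 444; a·d/n = 76·250/444 = 42.7928; b·c/n = 57·61/444 = 7.8311
Stratum 3 (≥ 60): n = 379; a·d/n = 194·81/379 = 41.4617; b·c/n = 59·45/379 = 7.0053
OR_MH = (23.7410 + 42.7928 + 41.4617) / (10.9137 + 7.8311 + 7.0053) = 107.9955 / 25.7500 = 4.19400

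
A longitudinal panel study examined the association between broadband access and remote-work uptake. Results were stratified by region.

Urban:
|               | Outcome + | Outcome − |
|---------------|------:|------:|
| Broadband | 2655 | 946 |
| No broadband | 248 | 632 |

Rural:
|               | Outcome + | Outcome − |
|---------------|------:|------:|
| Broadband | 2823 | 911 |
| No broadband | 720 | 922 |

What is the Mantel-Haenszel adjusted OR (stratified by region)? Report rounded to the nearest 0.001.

OR_MH = Σ(aᵢdᵢ/nᵢ) / Σ(bᵢcᵢ/nᵢ), where nᵢ is the stratum total.
Stratum 1 (Urban): n = 4481; a·d/n = 2655·632/4481 = 374.4611; b·c/n = 946·248/4481 = 52.3562
Stratum 2 (Rural): n = 5376; a·d/n = 2823·922/5376 = 484.1529; b·c/n = 911·720/5376 = 122.0089
OR_MH = (374.4611 + 484.1529) / (52.3562 + 122.0089) = 858.6140 / 174.3651 = 4.92423

4.924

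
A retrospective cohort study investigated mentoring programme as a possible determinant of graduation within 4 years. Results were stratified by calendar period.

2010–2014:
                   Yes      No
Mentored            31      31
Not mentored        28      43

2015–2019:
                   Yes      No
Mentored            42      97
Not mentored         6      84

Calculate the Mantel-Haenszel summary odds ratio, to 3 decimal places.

OR_MH = Σ(aᵢdᵢ/nᵢ) / Σ(bᵢcᵢ/nᵢ), where nᵢ is the stratum total.
Stratum 1 (2010–2014): n = 133; a·d/n = 31·43/133 = 10.0226; b·c/n = 31·28/133 = 6.5263
Stratum 2 (2015–2019): n = 229; a·d/n = 42·84/229 = 15.4061; b·c/n = 97·6/229 = 2.5415
OR_MH = (10.0226 + 15.4061) / (6.5263 + 2.5415) = 25.4287 / 9.0678 = 2.80428

2.804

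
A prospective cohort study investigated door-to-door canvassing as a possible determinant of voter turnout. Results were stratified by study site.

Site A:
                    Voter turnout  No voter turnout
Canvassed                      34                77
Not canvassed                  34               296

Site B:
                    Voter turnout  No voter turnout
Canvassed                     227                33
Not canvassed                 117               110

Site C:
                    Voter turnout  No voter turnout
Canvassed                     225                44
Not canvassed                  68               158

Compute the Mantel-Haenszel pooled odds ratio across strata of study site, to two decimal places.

OR_MH = Σ(aᵢdᵢ/nᵢ) / Σ(bᵢcᵢ/nᵢ), where nᵢ is the stratum total.
Stratum 1 (Site A): n = 441; a·d/n = 34·296/441 = 22.8209; b·c/n = 77·34/441 = 5.9365
Stratum 2 (Site B): n = 487; a·d/n = 227·110/487 = 51.2731; b·c/n = 33·117/487 = 7.9281
Stratum 3 (Site C): n = 495; a·d/n = 225·158/495 = 71.8182; b·c/n = 44·68/495 = 6.0444
OR_MH = (22.8209 + 51.2731 + 71.8182) / (5.9365 + 7.9281 + 6.0444) = 145.9121 / 19.9091 = 7.32892

7.33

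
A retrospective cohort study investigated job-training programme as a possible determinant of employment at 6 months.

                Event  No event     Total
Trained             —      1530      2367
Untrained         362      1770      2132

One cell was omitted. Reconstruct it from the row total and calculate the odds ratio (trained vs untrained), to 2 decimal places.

2.67

The missing cell is in the exposed row: 2367 − 1530 = 837.
So a = 837, b = 1530, c = 362, d = 1770.
OR = (a·d)/(b·c) = (837 × 1770) / (1530 × 362) = 1481490 / 553860 = 2.67485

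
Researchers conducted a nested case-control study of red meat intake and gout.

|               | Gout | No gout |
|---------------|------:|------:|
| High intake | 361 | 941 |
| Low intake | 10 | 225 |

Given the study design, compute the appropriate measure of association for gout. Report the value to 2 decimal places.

Cells: a = 361, b = 941, c = 10, d = 225.
This is a nested case-control study: participants were sampled on outcome status, so risks in the source population cannot be estimated directly — relative risk is not valid here. The odds ratio is the appropriate measure.
OR = (a·d)/(b·c) = (361 × 225) / (941 × 10) = 81225 / 9410 = 8.63177

8.63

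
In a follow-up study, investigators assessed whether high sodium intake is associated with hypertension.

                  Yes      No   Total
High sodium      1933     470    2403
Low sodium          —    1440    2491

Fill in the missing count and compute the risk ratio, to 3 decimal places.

The missing cell is in the unexposed row: 2491 − 1440 = 1051.
So a = 1933, b = 470, c = 1051, d = 1440.
RR = [a/(a+b)] / [c/(c+d)] = (1933/2403) / (1051/2491) = 0.80441/0.42192 = 1.90655

1.907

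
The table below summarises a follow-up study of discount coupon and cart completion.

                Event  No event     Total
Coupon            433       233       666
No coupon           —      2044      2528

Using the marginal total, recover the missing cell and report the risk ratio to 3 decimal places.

3.396

The missing cell is in the unexposed row: 2528 − 2044 = 484.
So a = 433, b = 233, c = 484, d = 2044.
RR = [a/(a+b)] / [c/(c+d)] = (433/666) / (484/2528) = 0.65015/0.19146 = 3.39583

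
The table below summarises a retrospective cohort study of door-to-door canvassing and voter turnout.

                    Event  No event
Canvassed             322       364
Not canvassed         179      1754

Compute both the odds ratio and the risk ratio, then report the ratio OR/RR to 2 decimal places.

Cells: a = 322, b = 364, c = 179, d = 1754.
OR = (322·1754)/(364·179) = 564788/65156 = 8.66824
Risk in exposed = 322/686 = 0.46939; risk in unexposed = 179/1933 = 0.09260; RR = 5.06886
OR/RR = 8.66824 / 5.06886 = 1.71010
The outcome is not rare, so the OR lies further from 1 than the RR.

1.71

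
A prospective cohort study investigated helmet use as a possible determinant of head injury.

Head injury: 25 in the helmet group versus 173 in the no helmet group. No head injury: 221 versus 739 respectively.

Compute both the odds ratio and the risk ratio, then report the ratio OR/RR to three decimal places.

0.902

From the description: a = 25, b = 221, c = 173, d = 739.
OR = (25·739)/(221·173) = 18475/38233 = 0.48322
Risk in exposed = 25/246 = 0.10163; risk in unexposed = 173/912 = 0.18969; RR = 0.53574
OR/RR = 0.48322 / 0.53574 = 0.90197
The outcome is not rare, so the OR lies further from 1 than the RR.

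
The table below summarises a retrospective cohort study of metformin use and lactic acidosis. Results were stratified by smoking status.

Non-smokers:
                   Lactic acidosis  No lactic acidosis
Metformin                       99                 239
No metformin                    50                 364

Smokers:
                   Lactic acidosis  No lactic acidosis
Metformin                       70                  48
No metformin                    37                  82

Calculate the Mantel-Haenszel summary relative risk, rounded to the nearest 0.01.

2.19

RR_MH = Σ(aᵢ·n₀ᵢ/nᵢ) / Σ(cᵢ·n₁ᵢ/nᵢ), with n₁ᵢ = aᵢ+bᵢ (exposed), n₀ᵢ = cᵢ+dᵢ (unexposed), nᵢ = n₁ᵢ+n₀ᵢ.
Stratum 1 (Non-smokers): n₁ = 338, n₀ = 414, n = 752; a·n₀/n = 99·414/752 = 54.5027; c·n₁/n = 50·338/752 = 22.4734
Stratum 2 (Smokers): n₁ = 118, n₀ = 119, n = 237; a·n₀/n = 70·119/237 = 35.1477; c·n₁/n = 37·118/237 = 18.4219
RR_MH = (54.5027 + 35.1477) / (22.4734 + 18.4219) = 89.6503 / 40.8953 = 2.19219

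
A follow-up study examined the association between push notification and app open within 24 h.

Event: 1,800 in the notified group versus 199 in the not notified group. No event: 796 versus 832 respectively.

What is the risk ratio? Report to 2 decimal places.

From the description: a = 1800, b = 796, c = 199, d = 832.
Risk in exposed = 1800/2596 = 0.69337; risk in unexposed = 199/1031 = 0.19302.
RR = 0.69337 / 0.19302 = 3.59231
The risk among the exposed is 3.59 times that among the unexposed.

3.59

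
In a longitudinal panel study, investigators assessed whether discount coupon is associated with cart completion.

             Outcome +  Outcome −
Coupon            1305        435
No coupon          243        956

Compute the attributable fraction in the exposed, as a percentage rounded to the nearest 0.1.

73.0

Cells: a = 1305, b = 435, c = 243, d = 956.
Risk in exposed = 1305/1740 = 0.75000; risk in unexposed = 243/1199 = 0.20267.
RR = 0.75000/0.20267 = 3.70062
AR% = (RR − 1)/RR × 100 = (3.70062 − 1)/3.70062 × 100 = 72.9775%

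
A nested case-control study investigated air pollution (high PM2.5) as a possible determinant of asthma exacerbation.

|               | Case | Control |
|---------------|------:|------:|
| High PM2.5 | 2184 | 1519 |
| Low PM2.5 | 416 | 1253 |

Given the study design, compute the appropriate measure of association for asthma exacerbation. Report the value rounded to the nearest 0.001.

Cells: a = 2184, b = 1519, c = 416, d = 1253.
This is a nested case-control study: participants were sampled on outcome status, so risks in the source population cannot be estimated directly — relative risk is not valid here. The odds ratio is the appropriate measure.
OR = (a·d)/(b·c) = (2184 × 1253) / (1519 × 416) = 2736552 / 631904 = 4.33065

4.331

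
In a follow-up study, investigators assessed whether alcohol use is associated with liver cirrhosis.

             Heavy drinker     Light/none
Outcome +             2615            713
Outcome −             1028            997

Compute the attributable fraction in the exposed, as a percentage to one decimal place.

Reading the table with exposure as columns: a = 2615 (Heavy drinker, case), b = 1028 (Heavy drinker, non-case), c = 713 (Light/none, case), d = 997.
Risk in exposed = 2615/3643 = 0.71781; risk in unexposed = 713/1710 = 0.41696.
RR = 0.71781/0.41696 = 1.72155
AR% = (RR − 1)/RR × 100 = (1.72155 − 1)/1.72155 × 100 = 41.9127%

41.9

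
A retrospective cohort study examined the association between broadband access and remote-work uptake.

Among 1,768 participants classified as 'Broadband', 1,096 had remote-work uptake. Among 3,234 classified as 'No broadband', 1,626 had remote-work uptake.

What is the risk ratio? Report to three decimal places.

From the description: a = 1096, b = 672, c = 1626, d = 1608.
Risk in exposed = 1096/1768 = 0.61991; risk in unexposed = 1626/3234 = 0.50278.
RR = 0.61991 / 0.50278 = 1.23296
The risk among the exposed is 1.23 times that among the unexposed.

1.233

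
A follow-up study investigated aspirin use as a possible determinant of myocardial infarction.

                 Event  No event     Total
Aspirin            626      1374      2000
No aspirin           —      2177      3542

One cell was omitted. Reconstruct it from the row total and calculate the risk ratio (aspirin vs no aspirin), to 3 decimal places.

The missing cell is in the unexposed row: 3542 − 2177 = 1365.
So a = 626, b = 1374, c = 1365, d = 2177.
RR = [a/(a+b)] / [c/(c+d)] = (626/2000) / (1365/3542) = 0.31300/0.38538 = 0.81219

0.812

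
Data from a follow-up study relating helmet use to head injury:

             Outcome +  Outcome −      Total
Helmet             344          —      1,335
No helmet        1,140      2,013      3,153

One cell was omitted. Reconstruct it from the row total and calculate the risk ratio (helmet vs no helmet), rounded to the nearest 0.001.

The missing cell is in the exposed row: 1335 − 344 = 991.
So a = 344, b = 991, c = 1140, d = 2013.
RR = [a/(a+b)] / [c/(c+d)] = (344/1335) / (1140/3153) = 0.25768/0.36156 = 0.71268

0.713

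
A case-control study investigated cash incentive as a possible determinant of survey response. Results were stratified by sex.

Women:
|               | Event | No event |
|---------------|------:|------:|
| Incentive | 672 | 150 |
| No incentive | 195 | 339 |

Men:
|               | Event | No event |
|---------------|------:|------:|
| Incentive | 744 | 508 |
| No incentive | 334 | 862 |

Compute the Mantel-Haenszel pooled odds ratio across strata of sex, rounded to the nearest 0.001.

4.731

OR_MH = Σ(aᵢdᵢ/nᵢ) / Σ(bᵢcᵢ/nᵢ), where nᵢ is the stratum total.
Stratum 1 (Women): n = 1356; a·d/n = 672·339/1356 = 168.0000; b·c/n = 150·195/1356 = 21.5708
Stratum 2 (Men): n = 2448; a·d/n = 744·862/2448 = 261.9804; b·c/n = 508·334/2448 = 69.3105
OR_MH = (168.0000 + 261.9804) / (21.5708 + 69.3105) = 429.9804 / 90.8813 = 4.73123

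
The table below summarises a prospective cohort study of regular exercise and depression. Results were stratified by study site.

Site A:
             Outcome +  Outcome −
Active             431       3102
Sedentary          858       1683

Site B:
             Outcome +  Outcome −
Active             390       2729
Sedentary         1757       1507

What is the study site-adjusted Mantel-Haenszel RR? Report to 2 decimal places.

RR_MH = Σ(aᵢ·n₀ᵢ/nᵢ) / Σ(cᵢ·n₁ᵢ/nᵢ), with n₁ᵢ = aᵢ+bᵢ (exposed), n₀ᵢ = cᵢ+dᵢ (unexposed), nᵢ = n₁ᵢ+n₀ᵢ.
Stratum 1 (Site A): n₁ = 3533, n₀ = 2541, n = 6074; a·n₀/n = 431·2541/6074 = 180.3047; c·n₁/n = 858·3533/6074 = 499.0639
Stratum 2 (Site B): n₁ = 3119, n₀ = 3264, n = 6383; a·n₀/n = 390·3264/6383 = 199.4297; c·n₁/n = 1757·3119/6383 = 858.5435
RR_MH = (180.3047 + 199.4297) / (499.0639 + 858.5435) = 379.7345 / 1357.6074 = 0.27971

0.28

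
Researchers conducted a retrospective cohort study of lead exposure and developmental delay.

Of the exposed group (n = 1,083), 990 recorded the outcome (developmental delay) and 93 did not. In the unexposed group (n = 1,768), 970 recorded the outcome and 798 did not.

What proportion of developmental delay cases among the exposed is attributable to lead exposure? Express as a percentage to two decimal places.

39.98

From the description: a = 990, b = 93, c = 970, d = 798.
Risk in exposed = 990/1083 = 0.91413; risk in unexposed = 970/1768 = 0.54864.
RR = 0.91413/0.54864 = 1.66616
AR% = (RR − 1)/RR × 100 = (1.66616 − 1)/1.66616 × 100 = 39.9818%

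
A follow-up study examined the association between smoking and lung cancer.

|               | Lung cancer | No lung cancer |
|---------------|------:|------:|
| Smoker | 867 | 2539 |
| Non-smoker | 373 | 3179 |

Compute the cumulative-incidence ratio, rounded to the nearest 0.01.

Cells: a = 867, b = 2539, c = 373, d = 3179.
Risk in exposed = 867/3406 = 0.25455; risk in unexposed = 373/3552 = 0.10501.
RR = 0.25455 / 0.10501 = 2.42403
The risk among the exposed is 2.42 times that among the unexposed.

2.42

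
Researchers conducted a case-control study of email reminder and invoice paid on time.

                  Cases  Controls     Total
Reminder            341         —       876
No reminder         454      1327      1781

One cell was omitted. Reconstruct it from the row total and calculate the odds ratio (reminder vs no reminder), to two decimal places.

The missing cell is in the exposed row: 876 − 341 = 535.
So a = 341, b = 535, c = 454, d = 1327.
OR = (a·d)/(b·c) = (341 × 1327) / (535 × 454) = 452507 / 242890 = 1.86301

1.86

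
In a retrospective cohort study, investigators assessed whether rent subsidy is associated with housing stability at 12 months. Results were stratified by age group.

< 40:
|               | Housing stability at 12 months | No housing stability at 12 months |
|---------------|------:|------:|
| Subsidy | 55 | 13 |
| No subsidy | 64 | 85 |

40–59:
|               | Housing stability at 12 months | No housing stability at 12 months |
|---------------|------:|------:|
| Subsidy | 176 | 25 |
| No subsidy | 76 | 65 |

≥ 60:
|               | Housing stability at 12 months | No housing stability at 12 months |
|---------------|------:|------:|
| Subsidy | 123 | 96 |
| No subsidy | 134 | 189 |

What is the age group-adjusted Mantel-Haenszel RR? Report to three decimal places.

1.545

RR_MH = Σ(aᵢ·n₀ᵢ/nᵢ) / Σ(cᵢ·n₁ᵢ/nᵢ), with n₁ᵢ = aᵢ+bᵢ (exposed), n₀ᵢ = cᵢ+dᵢ (unexposed), nᵢ = n₁ᵢ+n₀ᵢ.
Stratum 1 (< 40): n₁ = 68, n₀ = 149, n = 217; a·n₀/n = 55·149/217 = 37.7650; c·n₁/n = 64·68/217 = 20.0553
Stratum 2 (40–59): n₁ = 201, n₀ = 141, n = 342; a·n₀/n = 176·141/342 = 72.5614; c·n₁/n = 76·201/342 = 44.6667
Stratum 3 (≥ 60): n₁ = 219, n₀ = 323, n = 542; a·n₀/n = 123·323/542 = 73.3007; c·n₁/n = 134·219/542 = 54.1439
RR_MH = (37.7650 + 72.5614 + 73.3007) / (20.0553 + 44.6667 + 54.1439) = 183.6271 / 118.8659 = 1.54483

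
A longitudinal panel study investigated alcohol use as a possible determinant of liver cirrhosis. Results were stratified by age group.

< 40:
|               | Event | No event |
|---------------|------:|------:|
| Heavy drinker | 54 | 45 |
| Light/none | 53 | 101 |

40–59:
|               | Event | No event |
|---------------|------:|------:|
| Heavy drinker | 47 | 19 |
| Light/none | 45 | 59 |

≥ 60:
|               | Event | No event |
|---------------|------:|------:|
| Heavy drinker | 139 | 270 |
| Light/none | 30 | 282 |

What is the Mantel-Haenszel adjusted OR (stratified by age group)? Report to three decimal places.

3.590

OR_MH = Σ(aᵢdᵢ/nᵢ) / Σ(bᵢcᵢ/nᵢ), where nᵢ is the stratum total.
Stratum 1 (< 40): n = 253; a·d/n = 54·101/253 = 21.5573; b·c/n = 45·53/253 = 9.4269
Stratum 2 (40–59): n = 170; a·d/n = 47·59/170 = 16.3118; b·c/n = 19·45/170 = 5.0294
Stratum 3 (≥ 60): n = 721; a·d/n = 139·282/721 = 54.3662; b·c/n = 270·30/721 = 11.2344
OR_MH = (21.5573 + 16.3118 + 54.3662) / (9.4269 + 5.0294 + 11.2344) = 92.2352 / 25.6907 = 3.59022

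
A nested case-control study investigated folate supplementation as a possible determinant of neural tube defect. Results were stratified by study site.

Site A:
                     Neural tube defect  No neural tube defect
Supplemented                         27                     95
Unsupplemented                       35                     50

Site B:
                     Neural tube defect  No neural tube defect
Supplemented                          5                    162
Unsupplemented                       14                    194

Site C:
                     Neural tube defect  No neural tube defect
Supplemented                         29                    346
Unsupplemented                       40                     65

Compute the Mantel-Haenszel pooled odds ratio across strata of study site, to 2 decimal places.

OR_MH = Σ(aᵢdᵢ/nᵢ) / Σ(bᵢcᵢ/nᵢ), where nᵢ is the stratum total.
Stratum 1 (Site A): n = 207; a·d/n = 27·50/207 = 6.5217; b·c/n = 95·35/207 = 16.0628
Stratum 2 (Site B): n = 375; a·d/n = 5·194/375 = 2.5867; b·c/n = 162·14/375 = 6.0480
Stratum 3 (Site C): n = 480; a·d/n = 29·65/480 = 3.9271; b·c/n = 346·40/480 = 28.8333
OR_MH = (6.5217 + 2.5867 + 3.9271) / (16.0628 + 6.0480 + 28.8333) = 13.0355 / 50.9441 = 0.25588

0.26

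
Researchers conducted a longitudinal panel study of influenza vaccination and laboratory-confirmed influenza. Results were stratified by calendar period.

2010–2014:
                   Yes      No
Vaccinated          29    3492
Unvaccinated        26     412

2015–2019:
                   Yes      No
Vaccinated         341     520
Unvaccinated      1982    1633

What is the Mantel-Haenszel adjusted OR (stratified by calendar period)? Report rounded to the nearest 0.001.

OR_MH = Σ(aᵢdᵢ/nᵢ) / Σ(bᵢcᵢ/nᵢ), where nᵢ is the stratum total.
Stratum 1 (2010–2014): n = 3959; a·d/n = 29·412/3959 = 3.0179; b·c/n = 3492·26/3959 = 22.9331
Stratum 2 (2015–2019): n = 4476; a·d/n = 341·1633/4476 = 124.4086; b·c/n = 520·1982/4476 = 230.2592
OR_MH = (3.0179 + 124.4086) / (22.9331 + 230.2592) = 127.4266 / 253.1922 = 0.50328

0.503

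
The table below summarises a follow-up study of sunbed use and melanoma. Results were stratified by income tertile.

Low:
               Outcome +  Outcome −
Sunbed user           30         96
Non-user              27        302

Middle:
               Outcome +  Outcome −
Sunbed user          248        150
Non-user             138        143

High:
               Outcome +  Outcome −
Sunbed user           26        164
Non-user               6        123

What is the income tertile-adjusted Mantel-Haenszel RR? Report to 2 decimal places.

1.47

RR_MH = Σ(aᵢ·n₀ᵢ/nᵢ) / Σ(cᵢ·n₁ᵢ/nᵢ), with n₁ᵢ = aᵢ+bᵢ (exposed), n₀ᵢ = cᵢ+dᵢ (unexposed), nᵢ = n₁ᵢ+n₀ᵢ.
Stratum 1 (Low): n₁ = 126, n₀ = 329, n = 455; a·n₀/n = 30·329/455 = 21.6923; c·n₁/n = 27·126/455 = 7.4769
Stratum 2 (Middle): n₁ = 398, n₀ = 281, n = 679; a·n₀/n = 248·281/679 = 102.6333; c·n₁/n = 138·398/679 = 80.8895
Stratum 3 (High): n₁ = 190, n₀ = 129, n = 319; a·n₀/n = 26·129/319 = 10.5141; c·n₁/n = 6·190/319 = 3.5737
RR_MH = (21.6923 + 102.6333 + 10.5141) / (7.4769 + 80.8895 + 3.5737) = 134.8397 / 91.9401 = 1.46660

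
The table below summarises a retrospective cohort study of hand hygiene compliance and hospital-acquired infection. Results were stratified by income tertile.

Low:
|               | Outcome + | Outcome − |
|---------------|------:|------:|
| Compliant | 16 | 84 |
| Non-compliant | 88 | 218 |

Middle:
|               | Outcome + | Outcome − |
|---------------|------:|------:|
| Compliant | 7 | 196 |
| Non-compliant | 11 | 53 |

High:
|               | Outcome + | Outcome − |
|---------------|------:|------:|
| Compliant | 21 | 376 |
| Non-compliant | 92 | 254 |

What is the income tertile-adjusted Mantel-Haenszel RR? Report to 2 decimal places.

RR_MH = Σ(aᵢ·n₀ᵢ/nᵢ) / Σ(cᵢ·n₁ᵢ/nᵢ), with n₁ᵢ = aᵢ+bᵢ (exposed), n₀ᵢ = cᵢ+dᵢ (unexposed), nᵢ = n₁ᵢ+n₀ᵢ.
Stratum 1 (Low): n₁ = 100, n₀ = 306, n = 406; a·n₀/n = 16·306/406 = 12.0591; c·n₁/n = 88·100/406 = 21.6749
Stratum 2 (Middle): n₁ = 203, n₀ = 64, n = 267; a·n₀/n = 7·64/267 = 1.6779; c·n₁/n = 11·203/267 = 8.3633
Stratum 3 (High): n₁ = 397, n₀ = 346, n = 743; a·n₀/n = 21·346/743 = 9.7793; c·n₁/n = 92·397/743 = 49.1575
RR_MH = (12.0591 + 1.6779 + 9.7793) / (21.6749 + 8.3633 + 49.1575) = 23.5163 / 79.1956 = 0.29694

0.30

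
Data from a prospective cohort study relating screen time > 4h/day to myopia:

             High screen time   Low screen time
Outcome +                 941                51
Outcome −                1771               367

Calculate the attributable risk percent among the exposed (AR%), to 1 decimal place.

64.8

Reading the table with exposure as columns: a = 941 (High screen time, case), b = 1771 (High screen time, non-case), c = 51 (Low screen time, case), d = 367.
Risk in exposed = 941/2712 = 0.34698; risk in unexposed = 51/418 = 0.12201.
RR = 0.34698/0.12201 = 2.84385
AR% = (RR − 1)/RR × 100 = (2.84385 − 1)/2.84385 × 100 = 64.8363%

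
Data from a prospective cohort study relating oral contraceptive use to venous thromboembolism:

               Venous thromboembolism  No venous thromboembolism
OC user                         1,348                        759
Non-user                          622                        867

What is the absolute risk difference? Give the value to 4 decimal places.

0.2220

Cells: a = 1348, b = 759, c = 622, d = 867.
Risk in exposed = 1348/2107 = 0.639772; risk in unexposed = 622/1489 = 0.417730.
Risk difference = 0.639772 − 0.417730 = 0.222042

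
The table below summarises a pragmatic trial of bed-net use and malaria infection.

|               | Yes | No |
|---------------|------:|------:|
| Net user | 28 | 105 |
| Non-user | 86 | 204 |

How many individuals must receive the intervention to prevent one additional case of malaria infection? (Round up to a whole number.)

Risk in treated group = 28/133 = 0.21053; risk in control = 86/290 = 0.29655.
Absolute risk reduction = 0.29655 − 0.21053 = 0.08603
NNT = 1 / ARR = 1 / 0.08603 = 11.624 → round up → 12

12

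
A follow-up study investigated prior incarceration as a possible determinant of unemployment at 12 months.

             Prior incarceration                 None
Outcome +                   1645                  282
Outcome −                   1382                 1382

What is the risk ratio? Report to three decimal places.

3.207

Reading the table with exposure as columns: a = 1645 (Prior incarceration, case), b = 1382 (Prior incarceration, non-case), c = 282 (None, case), d = 1382.
Risk in exposed = 1645/3027 = 0.54344; risk in unexposed = 282/1664 = 0.16947.
RR = 0.54344 / 0.16947 = 3.20670
The risk among the exposed is 3.21 times that among the unexposed.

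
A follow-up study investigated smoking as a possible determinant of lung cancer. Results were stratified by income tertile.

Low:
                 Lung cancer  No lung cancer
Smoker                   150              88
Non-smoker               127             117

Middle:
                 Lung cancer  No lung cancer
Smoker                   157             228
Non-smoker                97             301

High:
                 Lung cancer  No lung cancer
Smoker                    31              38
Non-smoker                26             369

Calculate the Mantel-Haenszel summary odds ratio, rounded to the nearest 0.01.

2.27

OR_MH = Σ(aᵢdᵢ/nᵢ) / Σ(bᵢcᵢ/nᵢ), where nᵢ is the stratum total.
Stratum 1 (Low): n = 482; a·d/n = 150·117/482 = 36.4108; b·c/n = 88·127/482 = 23.1867
Stratum 2 (Middle): n = 783; a·d/n = 157·301/783 = 60.3538; b·c/n = 228·97/783 = 28.2452
Stratum 3 (High): n = 464; a·d/n = 31·369/464 = 24.6530; b·c/n = 38·26/464 = 2.1293
OR_MH = (36.4108 + 60.3538 + 24.6530) / (23.1867 + 28.2452 + 2.1293) = 121.4176 / 53.5612 = 2.26689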